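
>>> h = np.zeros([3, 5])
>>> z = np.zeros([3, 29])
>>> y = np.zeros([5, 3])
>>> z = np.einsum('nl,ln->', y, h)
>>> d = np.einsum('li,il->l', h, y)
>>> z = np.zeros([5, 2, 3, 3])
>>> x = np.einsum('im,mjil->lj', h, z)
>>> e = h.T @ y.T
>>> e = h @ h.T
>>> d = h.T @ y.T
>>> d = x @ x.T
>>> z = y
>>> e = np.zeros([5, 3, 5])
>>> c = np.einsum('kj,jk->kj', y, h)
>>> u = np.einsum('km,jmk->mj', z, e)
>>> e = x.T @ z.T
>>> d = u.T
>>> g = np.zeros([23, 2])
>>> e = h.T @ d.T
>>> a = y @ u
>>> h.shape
(3, 5)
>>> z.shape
(5, 3)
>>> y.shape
(5, 3)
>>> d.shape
(5, 3)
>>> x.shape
(3, 2)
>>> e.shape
(5, 5)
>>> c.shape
(5, 3)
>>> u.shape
(3, 5)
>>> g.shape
(23, 2)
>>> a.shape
(5, 5)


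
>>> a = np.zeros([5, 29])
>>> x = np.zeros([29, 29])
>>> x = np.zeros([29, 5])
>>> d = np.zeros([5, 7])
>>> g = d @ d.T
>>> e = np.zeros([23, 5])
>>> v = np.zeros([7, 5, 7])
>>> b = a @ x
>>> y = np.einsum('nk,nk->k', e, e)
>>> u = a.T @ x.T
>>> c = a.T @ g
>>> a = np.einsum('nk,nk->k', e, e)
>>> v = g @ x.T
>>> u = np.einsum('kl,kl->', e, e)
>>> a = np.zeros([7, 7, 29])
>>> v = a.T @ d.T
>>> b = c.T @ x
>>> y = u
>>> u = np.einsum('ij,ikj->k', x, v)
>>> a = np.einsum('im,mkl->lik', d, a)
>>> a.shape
(29, 5, 7)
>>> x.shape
(29, 5)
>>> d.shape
(5, 7)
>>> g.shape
(5, 5)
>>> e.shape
(23, 5)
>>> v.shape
(29, 7, 5)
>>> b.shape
(5, 5)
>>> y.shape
()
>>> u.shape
(7,)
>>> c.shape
(29, 5)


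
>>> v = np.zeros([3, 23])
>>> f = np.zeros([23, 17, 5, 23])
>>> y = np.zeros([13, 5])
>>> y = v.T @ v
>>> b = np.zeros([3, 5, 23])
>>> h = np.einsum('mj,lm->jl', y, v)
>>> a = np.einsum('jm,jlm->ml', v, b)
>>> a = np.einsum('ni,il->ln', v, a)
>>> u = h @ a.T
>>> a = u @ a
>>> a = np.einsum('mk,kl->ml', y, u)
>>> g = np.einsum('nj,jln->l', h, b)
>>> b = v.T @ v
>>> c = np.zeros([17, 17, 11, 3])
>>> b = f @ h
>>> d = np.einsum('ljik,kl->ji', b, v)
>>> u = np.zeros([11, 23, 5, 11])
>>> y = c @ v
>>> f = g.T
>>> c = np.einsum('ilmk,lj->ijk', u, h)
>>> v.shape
(3, 23)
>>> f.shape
(5,)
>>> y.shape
(17, 17, 11, 23)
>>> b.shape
(23, 17, 5, 3)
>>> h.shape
(23, 3)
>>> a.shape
(23, 5)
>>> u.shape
(11, 23, 5, 11)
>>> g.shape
(5,)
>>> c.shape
(11, 3, 11)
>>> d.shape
(17, 5)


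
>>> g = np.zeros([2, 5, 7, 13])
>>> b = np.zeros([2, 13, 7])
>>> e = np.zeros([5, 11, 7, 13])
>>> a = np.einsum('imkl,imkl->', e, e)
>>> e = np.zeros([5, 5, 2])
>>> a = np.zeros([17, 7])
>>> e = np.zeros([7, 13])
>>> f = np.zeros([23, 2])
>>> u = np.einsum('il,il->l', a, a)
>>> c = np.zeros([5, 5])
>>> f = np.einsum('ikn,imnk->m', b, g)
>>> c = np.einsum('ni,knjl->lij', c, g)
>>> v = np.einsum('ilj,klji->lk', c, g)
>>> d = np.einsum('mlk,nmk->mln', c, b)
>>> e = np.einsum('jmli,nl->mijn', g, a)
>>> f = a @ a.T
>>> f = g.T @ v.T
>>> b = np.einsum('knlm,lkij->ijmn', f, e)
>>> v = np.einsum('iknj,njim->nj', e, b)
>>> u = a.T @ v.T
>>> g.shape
(2, 5, 7, 13)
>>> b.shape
(2, 17, 5, 7)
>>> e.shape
(5, 13, 2, 17)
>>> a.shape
(17, 7)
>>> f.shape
(13, 7, 5, 5)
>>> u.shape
(7, 2)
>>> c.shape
(13, 5, 7)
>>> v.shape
(2, 17)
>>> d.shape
(13, 5, 2)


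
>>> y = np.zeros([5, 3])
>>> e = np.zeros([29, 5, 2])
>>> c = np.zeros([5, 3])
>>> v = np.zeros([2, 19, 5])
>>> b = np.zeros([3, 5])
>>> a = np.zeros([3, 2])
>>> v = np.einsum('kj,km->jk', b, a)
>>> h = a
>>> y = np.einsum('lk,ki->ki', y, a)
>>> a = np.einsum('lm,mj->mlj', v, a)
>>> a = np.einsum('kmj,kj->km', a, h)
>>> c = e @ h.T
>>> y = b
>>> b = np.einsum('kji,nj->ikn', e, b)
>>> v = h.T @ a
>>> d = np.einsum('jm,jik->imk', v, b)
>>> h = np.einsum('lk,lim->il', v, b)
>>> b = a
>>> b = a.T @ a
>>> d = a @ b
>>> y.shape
(3, 5)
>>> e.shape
(29, 5, 2)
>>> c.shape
(29, 5, 3)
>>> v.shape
(2, 5)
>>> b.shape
(5, 5)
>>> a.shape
(3, 5)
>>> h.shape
(29, 2)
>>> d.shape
(3, 5)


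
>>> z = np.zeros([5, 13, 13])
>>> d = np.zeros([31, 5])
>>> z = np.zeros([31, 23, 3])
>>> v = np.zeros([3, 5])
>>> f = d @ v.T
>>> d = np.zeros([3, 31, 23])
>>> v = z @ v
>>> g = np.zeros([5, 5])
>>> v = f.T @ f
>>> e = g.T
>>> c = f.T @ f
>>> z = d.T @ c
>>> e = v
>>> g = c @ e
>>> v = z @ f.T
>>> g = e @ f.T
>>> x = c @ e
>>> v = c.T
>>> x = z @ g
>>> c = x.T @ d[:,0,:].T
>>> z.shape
(23, 31, 3)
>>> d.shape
(3, 31, 23)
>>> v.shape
(3, 3)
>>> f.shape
(31, 3)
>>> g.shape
(3, 31)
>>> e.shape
(3, 3)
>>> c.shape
(31, 31, 3)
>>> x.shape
(23, 31, 31)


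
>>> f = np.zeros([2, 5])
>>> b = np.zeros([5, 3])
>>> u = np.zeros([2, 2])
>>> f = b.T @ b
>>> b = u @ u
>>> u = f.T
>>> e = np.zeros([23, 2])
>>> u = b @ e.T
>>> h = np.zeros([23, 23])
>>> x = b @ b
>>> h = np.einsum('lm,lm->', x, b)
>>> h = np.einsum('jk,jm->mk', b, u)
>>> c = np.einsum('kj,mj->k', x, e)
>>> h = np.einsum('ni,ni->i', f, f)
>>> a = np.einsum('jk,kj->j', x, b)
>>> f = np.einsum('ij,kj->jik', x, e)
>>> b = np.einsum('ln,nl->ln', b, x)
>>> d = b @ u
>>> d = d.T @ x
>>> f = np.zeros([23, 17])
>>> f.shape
(23, 17)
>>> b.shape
(2, 2)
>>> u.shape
(2, 23)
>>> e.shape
(23, 2)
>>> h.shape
(3,)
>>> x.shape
(2, 2)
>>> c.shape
(2,)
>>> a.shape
(2,)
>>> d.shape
(23, 2)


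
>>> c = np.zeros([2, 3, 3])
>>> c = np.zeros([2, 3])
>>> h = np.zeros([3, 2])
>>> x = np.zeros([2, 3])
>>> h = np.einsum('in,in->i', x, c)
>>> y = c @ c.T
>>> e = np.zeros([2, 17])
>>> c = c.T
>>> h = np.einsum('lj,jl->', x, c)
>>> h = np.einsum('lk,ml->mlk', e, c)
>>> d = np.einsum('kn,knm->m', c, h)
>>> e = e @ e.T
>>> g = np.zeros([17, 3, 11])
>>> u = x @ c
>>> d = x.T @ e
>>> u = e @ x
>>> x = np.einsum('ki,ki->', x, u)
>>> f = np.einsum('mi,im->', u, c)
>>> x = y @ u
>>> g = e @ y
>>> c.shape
(3, 2)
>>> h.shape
(3, 2, 17)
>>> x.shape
(2, 3)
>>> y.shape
(2, 2)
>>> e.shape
(2, 2)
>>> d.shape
(3, 2)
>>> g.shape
(2, 2)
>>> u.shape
(2, 3)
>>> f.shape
()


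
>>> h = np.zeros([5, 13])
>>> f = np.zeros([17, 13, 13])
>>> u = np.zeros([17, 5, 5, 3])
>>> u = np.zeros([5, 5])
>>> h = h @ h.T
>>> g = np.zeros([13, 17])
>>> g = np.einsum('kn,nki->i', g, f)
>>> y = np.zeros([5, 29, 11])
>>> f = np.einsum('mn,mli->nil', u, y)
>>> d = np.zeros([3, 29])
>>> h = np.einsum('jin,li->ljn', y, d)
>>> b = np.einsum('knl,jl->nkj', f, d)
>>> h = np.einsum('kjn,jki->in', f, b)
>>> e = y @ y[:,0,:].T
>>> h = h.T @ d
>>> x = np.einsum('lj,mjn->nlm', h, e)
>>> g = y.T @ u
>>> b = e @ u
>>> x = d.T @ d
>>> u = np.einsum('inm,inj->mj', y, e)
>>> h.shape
(29, 29)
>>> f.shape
(5, 11, 29)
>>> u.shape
(11, 5)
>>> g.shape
(11, 29, 5)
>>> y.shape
(5, 29, 11)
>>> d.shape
(3, 29)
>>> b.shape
(5, 29, 5)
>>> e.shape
(5, 29, 5)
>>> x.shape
(29, 29)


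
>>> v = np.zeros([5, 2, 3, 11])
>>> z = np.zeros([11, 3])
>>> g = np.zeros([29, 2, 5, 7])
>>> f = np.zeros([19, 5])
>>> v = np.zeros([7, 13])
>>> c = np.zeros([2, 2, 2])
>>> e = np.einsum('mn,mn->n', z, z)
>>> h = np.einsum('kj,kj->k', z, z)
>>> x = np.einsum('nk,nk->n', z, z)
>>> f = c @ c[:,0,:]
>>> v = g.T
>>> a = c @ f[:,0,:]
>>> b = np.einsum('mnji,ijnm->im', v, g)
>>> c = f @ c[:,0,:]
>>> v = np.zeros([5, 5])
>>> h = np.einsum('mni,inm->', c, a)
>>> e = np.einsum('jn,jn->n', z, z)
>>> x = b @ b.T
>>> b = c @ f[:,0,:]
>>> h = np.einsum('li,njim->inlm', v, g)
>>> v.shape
(5, 5)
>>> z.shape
(11, 3)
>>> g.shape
(29, 2, 5, 7)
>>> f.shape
(2, 2, 2)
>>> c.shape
(2, 2, 2)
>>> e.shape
(3,)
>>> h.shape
(5, 29, 5, 7)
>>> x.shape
(29, 29)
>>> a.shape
(2, 2, 2)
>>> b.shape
(2, 2, 2)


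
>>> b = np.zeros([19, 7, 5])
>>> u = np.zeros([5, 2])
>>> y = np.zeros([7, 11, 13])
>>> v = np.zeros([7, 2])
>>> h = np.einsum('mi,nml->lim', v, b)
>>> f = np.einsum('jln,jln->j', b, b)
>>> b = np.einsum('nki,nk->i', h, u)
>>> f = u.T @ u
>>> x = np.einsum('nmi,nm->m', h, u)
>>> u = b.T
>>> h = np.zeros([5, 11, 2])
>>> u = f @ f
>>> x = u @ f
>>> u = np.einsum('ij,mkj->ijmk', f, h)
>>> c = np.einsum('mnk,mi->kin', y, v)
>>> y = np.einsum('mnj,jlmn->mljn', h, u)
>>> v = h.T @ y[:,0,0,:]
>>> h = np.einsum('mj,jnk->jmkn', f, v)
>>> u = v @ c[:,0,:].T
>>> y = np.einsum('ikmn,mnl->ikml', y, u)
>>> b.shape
(7,)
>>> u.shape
(2, 11, 13)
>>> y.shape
(5, 2, 2, 13)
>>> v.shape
(2, 11, 11)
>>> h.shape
(2, 2, 11, 11)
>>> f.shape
(2, 2)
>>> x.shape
(2, 2)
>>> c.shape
(13, 2, 11)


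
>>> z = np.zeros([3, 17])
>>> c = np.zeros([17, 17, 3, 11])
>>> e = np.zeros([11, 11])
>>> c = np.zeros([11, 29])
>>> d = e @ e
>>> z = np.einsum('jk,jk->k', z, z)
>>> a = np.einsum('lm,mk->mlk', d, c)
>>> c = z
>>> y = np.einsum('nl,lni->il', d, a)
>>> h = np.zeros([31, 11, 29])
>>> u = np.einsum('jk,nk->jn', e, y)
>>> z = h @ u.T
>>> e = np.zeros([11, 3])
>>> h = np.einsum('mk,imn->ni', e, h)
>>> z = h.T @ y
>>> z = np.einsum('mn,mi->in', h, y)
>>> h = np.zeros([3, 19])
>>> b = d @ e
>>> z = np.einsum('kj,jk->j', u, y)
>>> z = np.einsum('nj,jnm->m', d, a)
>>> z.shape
(29,)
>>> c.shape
(17,)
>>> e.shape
(11, 3)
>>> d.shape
(11, 11)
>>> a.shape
(11, 11, 29)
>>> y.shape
(29, 11)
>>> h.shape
(3, 19)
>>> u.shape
(11, 29)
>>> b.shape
(11, 3)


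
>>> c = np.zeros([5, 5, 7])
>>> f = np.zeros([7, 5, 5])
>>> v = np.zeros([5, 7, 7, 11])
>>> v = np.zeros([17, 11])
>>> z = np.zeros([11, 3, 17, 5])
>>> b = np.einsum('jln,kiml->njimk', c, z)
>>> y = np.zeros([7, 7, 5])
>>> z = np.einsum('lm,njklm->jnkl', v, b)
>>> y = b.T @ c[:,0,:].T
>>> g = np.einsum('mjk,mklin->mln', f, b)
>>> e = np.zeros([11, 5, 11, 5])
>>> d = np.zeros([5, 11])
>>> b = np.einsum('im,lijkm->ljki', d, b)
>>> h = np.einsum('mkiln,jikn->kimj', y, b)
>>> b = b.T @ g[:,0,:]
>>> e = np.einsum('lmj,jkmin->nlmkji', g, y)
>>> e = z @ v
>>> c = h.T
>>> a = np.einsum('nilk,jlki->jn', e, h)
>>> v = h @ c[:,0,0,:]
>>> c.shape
(7, 11, 3, 17)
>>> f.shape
(7, 5, 5)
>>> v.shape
(17, 3, 11, 17)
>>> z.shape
(5, 7, 3, 17)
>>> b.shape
(5, 17, 3, 11)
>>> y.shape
(11, 17, 3, 5, 5)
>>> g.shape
(7, 3, 11)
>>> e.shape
(5, 7, 3, 11)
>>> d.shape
(5, 11)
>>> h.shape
(17, 3, 11, 7)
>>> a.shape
(17, 5)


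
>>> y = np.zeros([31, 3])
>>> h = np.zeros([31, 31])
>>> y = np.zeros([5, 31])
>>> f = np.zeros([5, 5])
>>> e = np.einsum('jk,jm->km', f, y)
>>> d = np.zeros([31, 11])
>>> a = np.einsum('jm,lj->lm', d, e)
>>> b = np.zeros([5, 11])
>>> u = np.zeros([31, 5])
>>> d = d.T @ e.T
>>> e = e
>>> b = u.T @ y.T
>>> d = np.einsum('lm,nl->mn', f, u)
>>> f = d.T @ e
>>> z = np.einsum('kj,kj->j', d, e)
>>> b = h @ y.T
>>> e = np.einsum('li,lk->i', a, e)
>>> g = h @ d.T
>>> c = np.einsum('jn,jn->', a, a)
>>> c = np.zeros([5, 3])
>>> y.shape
(5, 31)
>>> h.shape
(31, 31)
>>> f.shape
(31, 31)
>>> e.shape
(11,)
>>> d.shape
(5, 31)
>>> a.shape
(5, 11)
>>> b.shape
(31, 5)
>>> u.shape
(31, 5)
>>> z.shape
(31,)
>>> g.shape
(31, 5)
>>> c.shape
(5, 3)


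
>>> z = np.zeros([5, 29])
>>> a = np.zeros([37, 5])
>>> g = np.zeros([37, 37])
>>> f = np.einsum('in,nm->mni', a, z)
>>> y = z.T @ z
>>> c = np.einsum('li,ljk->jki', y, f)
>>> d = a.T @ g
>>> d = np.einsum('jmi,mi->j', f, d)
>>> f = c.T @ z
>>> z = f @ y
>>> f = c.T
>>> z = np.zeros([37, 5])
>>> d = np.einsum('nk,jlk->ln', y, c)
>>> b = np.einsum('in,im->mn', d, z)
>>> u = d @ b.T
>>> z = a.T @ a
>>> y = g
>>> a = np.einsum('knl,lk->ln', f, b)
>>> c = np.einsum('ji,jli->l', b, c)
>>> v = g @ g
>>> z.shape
(5, 5)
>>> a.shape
(5, 37)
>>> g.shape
(37, 37)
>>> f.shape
(29, 37, 5)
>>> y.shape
(37, 37)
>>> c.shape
(37,)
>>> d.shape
(37, 29)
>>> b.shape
(5, 29)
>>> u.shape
(37, 5)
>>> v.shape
(37, 37)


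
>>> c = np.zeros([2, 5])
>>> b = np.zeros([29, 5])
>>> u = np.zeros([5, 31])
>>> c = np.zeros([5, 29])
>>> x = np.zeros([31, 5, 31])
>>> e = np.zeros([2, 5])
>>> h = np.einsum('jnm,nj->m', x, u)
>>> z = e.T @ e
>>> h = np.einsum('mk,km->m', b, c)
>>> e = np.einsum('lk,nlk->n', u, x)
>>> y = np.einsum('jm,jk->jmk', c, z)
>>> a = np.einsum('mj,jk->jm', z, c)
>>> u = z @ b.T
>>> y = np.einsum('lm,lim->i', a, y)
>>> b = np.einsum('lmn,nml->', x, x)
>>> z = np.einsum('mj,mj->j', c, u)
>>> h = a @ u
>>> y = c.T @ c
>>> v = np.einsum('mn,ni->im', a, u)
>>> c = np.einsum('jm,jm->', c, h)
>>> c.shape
()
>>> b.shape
()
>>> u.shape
(5, 29)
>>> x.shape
(31, 5, 31)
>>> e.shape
(31,)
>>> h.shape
(5, 29)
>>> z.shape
(29,)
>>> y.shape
(29, 29)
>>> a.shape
(5, 5)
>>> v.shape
(29, 5)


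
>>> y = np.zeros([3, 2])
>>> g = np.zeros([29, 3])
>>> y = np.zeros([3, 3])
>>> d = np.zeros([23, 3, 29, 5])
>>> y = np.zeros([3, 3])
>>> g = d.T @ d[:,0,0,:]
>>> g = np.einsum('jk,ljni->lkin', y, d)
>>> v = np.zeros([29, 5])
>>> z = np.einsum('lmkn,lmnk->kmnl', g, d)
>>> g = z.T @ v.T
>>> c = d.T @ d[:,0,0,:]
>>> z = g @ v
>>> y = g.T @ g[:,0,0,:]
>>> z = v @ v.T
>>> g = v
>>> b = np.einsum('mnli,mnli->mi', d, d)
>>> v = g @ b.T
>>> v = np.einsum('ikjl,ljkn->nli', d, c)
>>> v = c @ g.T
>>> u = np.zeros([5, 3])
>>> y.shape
(29, 3, 29, 29)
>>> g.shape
(29, 5)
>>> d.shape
(23, 3, 29, 5)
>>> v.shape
(5, 29, 3, 29)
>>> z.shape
(29, 29)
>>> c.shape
(5, 29, 3, 5)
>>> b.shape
(23, 5)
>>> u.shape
(5, 3)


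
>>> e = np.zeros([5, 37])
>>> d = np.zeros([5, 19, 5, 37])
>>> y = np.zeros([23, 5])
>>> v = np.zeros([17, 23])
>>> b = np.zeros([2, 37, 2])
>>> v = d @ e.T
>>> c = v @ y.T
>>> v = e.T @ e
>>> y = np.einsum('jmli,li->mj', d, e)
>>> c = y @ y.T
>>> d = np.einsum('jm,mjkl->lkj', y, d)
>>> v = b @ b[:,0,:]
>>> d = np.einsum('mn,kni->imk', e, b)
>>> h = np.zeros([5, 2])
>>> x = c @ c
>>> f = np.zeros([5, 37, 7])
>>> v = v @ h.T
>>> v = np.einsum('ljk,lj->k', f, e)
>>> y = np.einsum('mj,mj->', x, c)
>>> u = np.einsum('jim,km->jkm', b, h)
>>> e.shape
(5, 37)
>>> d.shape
(2, 5, 2)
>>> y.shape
()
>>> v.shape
(7,)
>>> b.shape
(2, 37, 2)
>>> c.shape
(19, 19)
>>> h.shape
(5, 2)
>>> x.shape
(19, 19)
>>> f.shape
(5, 37, 7)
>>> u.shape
(2, 5, 2)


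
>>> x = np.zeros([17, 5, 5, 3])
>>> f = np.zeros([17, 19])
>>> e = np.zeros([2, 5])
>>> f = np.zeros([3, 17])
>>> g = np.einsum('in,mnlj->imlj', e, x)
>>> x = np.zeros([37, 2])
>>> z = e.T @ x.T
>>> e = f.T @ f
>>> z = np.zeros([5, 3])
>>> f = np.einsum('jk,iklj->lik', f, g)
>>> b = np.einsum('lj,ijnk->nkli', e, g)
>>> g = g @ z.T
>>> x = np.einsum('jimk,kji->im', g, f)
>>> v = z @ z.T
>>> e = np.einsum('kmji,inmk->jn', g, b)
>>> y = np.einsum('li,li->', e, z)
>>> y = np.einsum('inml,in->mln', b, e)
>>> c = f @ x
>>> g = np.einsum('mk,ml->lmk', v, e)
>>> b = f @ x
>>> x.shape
(17, 5)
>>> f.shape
(5, 2, 17)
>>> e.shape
(5, 3)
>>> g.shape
(3, 5, 5)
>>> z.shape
(5, 3)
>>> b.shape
(5, 2, 5)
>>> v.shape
(5, 5)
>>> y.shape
(17, 2, 3)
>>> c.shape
(5, 2, 5)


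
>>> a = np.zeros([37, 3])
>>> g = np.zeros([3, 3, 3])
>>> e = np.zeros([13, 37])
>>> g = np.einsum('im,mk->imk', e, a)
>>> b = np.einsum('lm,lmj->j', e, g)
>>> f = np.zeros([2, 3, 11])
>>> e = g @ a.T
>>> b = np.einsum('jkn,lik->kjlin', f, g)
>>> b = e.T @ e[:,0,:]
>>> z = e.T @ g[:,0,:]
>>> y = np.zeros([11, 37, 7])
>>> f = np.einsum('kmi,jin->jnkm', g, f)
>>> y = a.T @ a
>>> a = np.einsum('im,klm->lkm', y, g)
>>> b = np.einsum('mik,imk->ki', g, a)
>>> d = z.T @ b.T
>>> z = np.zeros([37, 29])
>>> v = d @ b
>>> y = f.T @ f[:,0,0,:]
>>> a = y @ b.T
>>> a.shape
(37, 13, 11, 3)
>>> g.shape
(13, 37, 3)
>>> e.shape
(13, 37, 37)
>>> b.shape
(3, 37)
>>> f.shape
(2, 11, 13, 37)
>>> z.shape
(37, 29)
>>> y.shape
(37, 13, 11, 37)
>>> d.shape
(3, 37, 3)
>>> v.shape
(3, 37, 37)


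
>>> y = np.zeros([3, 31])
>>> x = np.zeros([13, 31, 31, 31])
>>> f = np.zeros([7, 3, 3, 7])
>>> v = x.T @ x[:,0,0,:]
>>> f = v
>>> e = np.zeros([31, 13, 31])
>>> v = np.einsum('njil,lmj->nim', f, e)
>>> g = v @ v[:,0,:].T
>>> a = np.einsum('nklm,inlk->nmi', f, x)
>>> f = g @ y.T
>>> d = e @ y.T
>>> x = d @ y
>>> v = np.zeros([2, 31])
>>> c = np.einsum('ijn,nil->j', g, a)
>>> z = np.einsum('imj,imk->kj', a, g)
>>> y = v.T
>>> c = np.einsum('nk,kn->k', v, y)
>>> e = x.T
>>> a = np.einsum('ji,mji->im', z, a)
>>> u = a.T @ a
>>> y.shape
(31, 2)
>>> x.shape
(31, 13, 31)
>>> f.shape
(31, 31, 3)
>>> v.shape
(2, 31)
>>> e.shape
(31, 13, 31)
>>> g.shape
(31, 31, 31)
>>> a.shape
(13, 31)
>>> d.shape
(31, 13, 3)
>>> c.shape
(31,)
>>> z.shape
(31, 13)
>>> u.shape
(31, 31)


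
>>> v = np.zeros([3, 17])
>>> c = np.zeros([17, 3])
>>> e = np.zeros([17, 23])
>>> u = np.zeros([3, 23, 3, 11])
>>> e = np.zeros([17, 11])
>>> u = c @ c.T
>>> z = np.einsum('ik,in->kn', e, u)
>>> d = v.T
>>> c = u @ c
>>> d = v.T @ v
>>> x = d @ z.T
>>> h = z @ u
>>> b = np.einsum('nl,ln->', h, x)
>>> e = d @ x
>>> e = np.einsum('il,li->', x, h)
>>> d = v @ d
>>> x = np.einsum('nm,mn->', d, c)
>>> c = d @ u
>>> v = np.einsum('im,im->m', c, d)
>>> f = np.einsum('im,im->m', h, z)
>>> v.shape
(17,)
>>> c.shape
(3, 17)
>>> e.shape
()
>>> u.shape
(17, 17)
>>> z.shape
(11, 17)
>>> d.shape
(3, 17)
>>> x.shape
()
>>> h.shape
(11, 17)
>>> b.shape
()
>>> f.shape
(17,)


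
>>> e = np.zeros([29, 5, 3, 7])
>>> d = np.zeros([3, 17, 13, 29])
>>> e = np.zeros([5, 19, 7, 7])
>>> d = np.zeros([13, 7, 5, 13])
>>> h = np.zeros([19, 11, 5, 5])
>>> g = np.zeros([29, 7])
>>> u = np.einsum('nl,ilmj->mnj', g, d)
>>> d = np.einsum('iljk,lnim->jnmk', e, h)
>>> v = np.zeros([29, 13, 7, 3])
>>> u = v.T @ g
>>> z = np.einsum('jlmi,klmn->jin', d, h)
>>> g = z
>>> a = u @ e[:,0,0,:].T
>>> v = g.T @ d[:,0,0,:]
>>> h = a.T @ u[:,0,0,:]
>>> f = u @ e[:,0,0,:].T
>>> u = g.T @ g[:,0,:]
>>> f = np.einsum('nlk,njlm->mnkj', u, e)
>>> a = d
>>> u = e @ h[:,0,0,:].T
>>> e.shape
(5, 19, 7, 7)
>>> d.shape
(7, 11, 5, 7)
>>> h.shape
(5, 13, 7, 7)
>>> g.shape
(7, 7, 5)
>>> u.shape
(5, 19, 7, 5)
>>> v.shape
(5, 7, 7)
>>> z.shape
(7, 7, 5)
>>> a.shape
(7, 11, 5, 7)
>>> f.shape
(7, 5, 5, 19)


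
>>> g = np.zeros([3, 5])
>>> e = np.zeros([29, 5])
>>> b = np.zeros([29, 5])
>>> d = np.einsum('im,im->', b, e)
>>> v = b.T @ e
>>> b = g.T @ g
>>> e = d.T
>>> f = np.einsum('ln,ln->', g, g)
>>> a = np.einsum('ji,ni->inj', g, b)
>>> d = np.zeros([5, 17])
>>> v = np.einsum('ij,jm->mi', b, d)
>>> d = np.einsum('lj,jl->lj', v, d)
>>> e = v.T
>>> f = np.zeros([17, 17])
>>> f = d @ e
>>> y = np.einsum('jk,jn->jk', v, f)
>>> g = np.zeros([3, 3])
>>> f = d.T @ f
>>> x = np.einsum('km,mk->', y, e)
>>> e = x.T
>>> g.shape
(3, 3)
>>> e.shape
()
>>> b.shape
(5, 5)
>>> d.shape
(17, 5)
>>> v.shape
(17, 5)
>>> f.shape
(5, 17)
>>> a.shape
(5, 5, 3)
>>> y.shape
(17, 5)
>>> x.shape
()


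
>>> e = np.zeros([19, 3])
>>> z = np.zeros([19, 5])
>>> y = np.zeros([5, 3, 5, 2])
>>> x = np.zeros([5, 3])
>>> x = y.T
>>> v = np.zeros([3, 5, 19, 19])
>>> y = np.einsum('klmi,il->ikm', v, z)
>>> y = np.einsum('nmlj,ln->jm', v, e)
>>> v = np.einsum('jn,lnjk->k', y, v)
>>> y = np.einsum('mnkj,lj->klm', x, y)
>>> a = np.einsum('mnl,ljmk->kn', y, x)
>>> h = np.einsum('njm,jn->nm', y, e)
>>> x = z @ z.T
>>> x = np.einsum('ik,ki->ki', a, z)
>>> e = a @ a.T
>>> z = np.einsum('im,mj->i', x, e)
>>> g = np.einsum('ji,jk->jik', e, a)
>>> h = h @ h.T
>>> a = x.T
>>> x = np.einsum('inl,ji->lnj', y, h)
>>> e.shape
(5, 5)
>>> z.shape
(19,)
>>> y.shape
(3, 19, 2)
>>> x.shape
(2, 19, 3)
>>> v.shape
(19,)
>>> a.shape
(5, 19)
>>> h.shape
(3, 3)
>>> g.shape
(5, 5, 19)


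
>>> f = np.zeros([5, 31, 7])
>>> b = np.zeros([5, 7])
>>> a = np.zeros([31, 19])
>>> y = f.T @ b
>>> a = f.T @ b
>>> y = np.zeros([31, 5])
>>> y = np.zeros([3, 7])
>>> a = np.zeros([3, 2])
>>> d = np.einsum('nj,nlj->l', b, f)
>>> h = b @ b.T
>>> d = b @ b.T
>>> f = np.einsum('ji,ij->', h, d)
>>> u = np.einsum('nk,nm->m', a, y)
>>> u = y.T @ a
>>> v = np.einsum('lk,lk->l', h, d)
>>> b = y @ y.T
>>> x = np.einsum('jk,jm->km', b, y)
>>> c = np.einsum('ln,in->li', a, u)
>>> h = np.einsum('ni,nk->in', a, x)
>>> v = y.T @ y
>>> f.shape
()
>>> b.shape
(3, 3)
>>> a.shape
(3, 2)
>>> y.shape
(3, 7)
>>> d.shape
(5, 5)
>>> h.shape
(2, 3)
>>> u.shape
(7, 2)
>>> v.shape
(7, 7)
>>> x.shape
(3, 7)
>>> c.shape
(3, 7)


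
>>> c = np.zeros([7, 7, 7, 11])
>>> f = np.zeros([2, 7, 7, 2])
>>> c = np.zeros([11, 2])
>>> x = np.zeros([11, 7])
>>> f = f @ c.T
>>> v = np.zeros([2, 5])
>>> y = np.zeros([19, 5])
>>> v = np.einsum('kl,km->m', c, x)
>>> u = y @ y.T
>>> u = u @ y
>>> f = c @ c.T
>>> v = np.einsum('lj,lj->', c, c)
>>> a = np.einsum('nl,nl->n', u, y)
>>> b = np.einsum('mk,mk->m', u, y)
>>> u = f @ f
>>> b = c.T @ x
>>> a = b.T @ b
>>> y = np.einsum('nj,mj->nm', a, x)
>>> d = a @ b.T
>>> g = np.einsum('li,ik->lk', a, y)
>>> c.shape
(11, 2)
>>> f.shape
(11, 11)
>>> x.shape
(11, 7)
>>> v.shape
()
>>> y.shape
(7, 11)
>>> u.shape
(11, 11)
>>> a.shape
(7, 7)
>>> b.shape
(2, 7)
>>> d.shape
(7, 2)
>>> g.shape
(7, 11)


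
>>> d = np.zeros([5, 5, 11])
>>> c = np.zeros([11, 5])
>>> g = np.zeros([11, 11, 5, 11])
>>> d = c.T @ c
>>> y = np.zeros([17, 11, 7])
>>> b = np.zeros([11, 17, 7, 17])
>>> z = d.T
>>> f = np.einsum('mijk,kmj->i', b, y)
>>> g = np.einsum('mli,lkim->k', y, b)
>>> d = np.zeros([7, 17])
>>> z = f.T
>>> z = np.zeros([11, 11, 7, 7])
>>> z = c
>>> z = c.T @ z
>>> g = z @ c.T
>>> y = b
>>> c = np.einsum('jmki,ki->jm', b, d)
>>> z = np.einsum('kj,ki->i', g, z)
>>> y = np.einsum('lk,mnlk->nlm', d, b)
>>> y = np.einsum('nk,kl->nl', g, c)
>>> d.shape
(7, 17)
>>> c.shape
(11, 17)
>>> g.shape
(5, 11)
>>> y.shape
(5, 17)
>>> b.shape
(11, 17, 7, 17)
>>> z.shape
(5,)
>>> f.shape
(17,)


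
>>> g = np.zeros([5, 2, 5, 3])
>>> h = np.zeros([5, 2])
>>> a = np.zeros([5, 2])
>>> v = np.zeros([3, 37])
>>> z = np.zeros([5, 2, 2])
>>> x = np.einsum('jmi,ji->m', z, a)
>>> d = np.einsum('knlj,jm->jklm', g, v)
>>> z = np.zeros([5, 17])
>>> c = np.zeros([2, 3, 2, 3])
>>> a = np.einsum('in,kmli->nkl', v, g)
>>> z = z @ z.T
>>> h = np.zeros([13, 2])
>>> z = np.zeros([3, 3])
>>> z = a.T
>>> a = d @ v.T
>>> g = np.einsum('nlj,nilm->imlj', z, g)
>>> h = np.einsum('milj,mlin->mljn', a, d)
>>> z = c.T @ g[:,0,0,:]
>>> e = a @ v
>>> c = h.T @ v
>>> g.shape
(2, 3, 5, 37)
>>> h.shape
(3, 5, 3, 37)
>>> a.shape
(3, 5, 5, 3)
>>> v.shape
(3, 37)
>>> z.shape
(3, 2, 3, 37)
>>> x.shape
(2,)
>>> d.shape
(3, 5, 5, 37)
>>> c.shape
(37, 3, 5, 37)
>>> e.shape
(3, 5, 5, 37)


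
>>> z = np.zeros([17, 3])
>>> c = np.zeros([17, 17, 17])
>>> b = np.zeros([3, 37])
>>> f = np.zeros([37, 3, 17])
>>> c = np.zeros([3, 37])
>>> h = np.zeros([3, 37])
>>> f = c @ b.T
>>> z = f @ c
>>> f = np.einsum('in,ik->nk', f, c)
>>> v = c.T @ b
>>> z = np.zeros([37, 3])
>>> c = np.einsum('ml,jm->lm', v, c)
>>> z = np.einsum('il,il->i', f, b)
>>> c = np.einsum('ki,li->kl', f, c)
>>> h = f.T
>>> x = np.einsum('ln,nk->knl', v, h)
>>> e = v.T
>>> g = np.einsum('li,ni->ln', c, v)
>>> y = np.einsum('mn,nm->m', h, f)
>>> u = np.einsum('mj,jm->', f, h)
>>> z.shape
(3,)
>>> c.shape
(3, 37)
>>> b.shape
(3, 37)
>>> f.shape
(3, 37)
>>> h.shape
(37, 3)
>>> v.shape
(37, 37)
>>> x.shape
(3, 37, 37)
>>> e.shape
(37, 37)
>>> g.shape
(3, 37)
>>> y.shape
(37,)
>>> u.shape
()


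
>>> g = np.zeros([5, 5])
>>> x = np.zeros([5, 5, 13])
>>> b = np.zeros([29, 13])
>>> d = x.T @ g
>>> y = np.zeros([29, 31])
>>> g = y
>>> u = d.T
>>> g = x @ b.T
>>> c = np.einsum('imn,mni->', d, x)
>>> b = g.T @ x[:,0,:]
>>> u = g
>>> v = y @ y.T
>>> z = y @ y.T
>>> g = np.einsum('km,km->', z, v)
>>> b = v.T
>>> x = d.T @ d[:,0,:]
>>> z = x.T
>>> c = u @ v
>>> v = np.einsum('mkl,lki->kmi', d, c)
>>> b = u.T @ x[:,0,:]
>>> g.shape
()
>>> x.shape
(5, 5, 5)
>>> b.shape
(29, 5, 5)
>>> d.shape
(13, 5, 5)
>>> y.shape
(29, 31)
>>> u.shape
(5, 5, 29)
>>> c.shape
(5, 5, 29)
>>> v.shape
(5, 13, 29)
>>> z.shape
(5, 5, 5)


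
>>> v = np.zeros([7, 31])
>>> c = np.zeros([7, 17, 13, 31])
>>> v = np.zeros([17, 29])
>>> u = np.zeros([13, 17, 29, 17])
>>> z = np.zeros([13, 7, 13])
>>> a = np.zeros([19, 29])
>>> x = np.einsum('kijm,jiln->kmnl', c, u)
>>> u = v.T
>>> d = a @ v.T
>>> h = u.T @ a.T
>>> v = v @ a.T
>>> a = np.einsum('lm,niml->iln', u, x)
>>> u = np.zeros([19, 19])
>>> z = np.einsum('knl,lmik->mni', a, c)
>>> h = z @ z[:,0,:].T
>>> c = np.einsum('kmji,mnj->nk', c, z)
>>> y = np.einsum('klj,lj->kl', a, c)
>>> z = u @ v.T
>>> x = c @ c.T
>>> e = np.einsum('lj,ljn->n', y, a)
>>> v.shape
(17, 19)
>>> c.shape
(29, 7)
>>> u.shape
(19, 19)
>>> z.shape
(19, 17)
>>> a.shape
(31, 29, 7)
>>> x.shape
(29, 29)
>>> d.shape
(19, 17)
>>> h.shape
(17, 29, 17)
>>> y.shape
(31, 29)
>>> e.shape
(7,)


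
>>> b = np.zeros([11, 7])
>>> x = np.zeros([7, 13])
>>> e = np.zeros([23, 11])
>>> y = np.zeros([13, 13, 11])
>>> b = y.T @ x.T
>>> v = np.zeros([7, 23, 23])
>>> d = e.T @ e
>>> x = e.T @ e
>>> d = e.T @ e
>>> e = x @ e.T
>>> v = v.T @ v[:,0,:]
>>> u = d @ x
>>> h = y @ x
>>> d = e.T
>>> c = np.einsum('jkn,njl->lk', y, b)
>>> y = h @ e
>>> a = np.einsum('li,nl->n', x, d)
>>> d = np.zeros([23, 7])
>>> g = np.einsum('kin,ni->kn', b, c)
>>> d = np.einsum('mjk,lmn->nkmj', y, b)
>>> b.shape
(11, 13, 7)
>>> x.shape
(11, 11)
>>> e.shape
(11, 23)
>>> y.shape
(13, 13, 23)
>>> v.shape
(23, 23, 23)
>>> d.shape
(7, 23, 13, 13)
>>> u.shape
(11, 11)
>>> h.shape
(13, 13, 11)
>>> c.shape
(7, 13)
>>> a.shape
(23,)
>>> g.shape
(11, 7)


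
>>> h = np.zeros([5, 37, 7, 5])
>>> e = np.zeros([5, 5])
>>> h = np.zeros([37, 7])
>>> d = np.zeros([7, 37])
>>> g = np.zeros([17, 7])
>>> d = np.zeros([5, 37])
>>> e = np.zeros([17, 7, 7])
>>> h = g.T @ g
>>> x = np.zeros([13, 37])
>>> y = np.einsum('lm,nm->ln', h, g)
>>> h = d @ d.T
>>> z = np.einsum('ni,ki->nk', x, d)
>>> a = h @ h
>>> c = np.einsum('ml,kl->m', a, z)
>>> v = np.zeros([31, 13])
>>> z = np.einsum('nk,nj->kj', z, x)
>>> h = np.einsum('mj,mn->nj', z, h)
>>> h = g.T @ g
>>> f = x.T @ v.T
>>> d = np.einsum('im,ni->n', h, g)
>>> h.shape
(7, 7)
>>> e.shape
(17, 7, 7)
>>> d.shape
(17,)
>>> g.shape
(17, 7)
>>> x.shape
(13, 37)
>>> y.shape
(7, 17)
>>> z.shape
(5, 37)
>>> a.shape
(5, 5)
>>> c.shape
(5,)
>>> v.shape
(31, 13)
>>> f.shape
(37, 31)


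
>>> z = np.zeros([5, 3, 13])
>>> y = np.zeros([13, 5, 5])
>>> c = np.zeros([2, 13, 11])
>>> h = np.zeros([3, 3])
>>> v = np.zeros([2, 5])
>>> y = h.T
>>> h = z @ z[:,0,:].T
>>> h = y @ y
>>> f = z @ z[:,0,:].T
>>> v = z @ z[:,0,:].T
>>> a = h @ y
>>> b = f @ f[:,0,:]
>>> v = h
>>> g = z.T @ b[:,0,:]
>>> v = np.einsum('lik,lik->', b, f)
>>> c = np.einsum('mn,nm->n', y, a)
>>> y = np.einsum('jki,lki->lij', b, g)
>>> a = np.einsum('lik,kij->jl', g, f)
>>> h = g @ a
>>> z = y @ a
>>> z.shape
(13, 5, 13)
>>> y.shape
(13, 5, 5)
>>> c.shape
(3,)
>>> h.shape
(13, 3, 13)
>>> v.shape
()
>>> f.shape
(5, 3, 5)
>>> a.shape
(5, 13)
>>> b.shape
(5, 3, 5)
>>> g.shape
(13, 3, 5)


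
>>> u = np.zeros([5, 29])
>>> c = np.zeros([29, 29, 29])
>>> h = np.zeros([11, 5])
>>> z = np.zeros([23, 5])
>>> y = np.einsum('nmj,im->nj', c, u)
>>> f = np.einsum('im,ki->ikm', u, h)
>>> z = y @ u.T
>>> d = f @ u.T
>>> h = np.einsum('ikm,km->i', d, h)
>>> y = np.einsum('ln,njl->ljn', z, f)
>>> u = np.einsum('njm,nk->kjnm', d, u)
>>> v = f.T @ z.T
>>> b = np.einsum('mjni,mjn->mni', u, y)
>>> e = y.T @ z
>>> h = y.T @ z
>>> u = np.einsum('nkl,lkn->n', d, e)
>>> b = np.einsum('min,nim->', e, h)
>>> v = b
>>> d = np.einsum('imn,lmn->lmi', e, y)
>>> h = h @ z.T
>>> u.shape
(5,)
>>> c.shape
(29, 29, 29)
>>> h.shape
(5, 11, 29)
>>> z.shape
(29, 5)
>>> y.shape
(29, 11, 5)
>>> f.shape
(5, 11, 29)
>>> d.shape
(29, 11, 5)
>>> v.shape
()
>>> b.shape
()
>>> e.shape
(5, 11, 5)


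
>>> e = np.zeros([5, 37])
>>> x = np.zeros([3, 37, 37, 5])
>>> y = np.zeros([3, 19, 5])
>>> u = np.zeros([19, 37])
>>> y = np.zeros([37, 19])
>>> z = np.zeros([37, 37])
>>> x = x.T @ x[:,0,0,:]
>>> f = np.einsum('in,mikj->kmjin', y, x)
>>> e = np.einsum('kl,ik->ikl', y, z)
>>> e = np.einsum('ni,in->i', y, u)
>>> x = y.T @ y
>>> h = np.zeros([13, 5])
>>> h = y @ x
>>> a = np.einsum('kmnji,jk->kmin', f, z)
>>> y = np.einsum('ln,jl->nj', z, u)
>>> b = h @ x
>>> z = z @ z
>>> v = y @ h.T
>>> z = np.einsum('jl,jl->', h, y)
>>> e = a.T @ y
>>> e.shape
(5, 19, 5, 19)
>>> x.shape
(19, 19)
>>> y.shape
(37, 19)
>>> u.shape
(19, 37)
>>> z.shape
()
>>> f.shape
(37, 5, 5, 37, 19)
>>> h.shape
(37, 19)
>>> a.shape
(37, 5, 19, 5)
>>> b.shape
(37, 19)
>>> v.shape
(37, 37)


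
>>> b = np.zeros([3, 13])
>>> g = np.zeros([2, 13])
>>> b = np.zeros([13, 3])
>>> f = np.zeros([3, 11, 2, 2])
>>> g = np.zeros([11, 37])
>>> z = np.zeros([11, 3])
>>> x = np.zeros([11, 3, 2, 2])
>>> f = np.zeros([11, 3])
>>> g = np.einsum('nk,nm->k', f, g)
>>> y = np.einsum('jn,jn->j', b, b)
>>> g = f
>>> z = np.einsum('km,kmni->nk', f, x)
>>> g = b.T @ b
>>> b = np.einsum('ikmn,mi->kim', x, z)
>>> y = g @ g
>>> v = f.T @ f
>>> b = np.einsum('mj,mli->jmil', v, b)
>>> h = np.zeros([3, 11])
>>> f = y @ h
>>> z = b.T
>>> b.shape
(3, 3, 2, 11)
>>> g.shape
(3, 3)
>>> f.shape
(3, 11)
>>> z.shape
(11, 2, 3, 3)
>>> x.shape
(11, 3, 2, 2)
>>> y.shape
(3, 3)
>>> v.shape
(3, 3)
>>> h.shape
(3, 11)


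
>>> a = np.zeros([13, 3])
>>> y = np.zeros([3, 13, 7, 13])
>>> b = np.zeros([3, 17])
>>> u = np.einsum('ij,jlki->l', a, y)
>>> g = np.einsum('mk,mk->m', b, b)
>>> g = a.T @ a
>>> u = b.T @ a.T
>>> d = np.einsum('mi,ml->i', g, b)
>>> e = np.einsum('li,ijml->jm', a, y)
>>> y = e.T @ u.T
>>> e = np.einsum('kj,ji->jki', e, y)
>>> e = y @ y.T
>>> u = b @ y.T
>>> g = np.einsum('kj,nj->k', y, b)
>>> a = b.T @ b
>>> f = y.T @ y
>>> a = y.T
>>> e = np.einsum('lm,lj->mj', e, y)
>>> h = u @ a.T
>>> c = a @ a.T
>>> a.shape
(17, 7)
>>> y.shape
(7, 17)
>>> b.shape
(3, 17)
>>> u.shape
(3, 7)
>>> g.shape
(7,)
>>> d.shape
(3,)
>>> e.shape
(7, 17)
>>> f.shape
(17, 17)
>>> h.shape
(3, 17)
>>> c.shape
(17, 17)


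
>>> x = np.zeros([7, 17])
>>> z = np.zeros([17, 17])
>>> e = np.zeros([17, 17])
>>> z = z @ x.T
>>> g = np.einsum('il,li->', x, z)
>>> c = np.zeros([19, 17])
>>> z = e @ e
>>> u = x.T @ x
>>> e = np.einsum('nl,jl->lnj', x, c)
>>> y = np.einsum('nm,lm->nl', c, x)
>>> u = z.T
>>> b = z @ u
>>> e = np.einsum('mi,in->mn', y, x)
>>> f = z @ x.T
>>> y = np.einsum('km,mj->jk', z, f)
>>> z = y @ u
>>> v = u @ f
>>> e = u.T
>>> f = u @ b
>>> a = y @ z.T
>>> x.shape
(7, 17)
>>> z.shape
(7, 17)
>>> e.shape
(17, 17)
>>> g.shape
()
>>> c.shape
(19, 17)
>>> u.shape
(17, 17)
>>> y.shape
(7, 17)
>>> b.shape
(17, 17)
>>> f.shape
(17, 17)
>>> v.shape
(17, 7)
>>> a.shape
(7, 7)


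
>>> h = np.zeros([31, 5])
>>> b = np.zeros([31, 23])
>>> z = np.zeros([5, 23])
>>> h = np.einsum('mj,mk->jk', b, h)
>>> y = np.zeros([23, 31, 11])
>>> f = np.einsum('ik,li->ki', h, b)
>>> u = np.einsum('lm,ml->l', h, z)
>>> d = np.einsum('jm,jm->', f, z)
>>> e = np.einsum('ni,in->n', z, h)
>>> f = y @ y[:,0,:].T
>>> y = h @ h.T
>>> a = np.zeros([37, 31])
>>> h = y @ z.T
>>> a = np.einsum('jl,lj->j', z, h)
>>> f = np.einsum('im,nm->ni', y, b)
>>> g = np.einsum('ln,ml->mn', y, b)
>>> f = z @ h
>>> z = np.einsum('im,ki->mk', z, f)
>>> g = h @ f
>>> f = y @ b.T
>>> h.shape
(23, 5)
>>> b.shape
(31, 23)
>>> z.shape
(23, 5)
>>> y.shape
(23, 23)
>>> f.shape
(23, 31)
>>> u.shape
(23,)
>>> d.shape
()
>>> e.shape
(5,)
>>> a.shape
(5,)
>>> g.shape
(23, 5)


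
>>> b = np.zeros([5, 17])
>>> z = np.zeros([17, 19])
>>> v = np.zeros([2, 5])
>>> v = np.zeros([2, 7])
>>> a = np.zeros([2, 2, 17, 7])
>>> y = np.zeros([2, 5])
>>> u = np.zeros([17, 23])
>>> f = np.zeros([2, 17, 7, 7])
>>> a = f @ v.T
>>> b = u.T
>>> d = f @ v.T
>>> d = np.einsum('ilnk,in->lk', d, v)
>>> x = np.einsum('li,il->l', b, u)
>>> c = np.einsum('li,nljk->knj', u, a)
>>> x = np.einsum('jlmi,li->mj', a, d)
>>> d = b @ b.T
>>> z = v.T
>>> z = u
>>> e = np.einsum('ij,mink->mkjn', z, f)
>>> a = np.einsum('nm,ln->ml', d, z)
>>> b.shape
(23, 17)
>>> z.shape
(17, 23)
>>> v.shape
(2, 7)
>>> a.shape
(23, 17)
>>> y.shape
(2, 5)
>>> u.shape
(17, 23)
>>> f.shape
(2, 17, 7, 7)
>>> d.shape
(23, 23)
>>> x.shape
(7, 2)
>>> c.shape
(2, 2, 7)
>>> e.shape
(2, 7, 23, 7)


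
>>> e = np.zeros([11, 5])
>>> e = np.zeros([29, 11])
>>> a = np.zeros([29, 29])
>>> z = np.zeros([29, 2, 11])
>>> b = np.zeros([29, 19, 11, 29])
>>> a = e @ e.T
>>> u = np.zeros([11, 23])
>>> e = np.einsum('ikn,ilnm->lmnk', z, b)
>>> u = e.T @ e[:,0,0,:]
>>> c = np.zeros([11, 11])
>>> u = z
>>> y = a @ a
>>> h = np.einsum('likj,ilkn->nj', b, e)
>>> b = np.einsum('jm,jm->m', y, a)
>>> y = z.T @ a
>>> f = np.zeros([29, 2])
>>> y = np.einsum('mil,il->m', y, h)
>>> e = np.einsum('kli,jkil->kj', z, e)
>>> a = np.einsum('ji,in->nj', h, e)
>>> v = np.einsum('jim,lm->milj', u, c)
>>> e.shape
(29, 19)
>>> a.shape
(19, 2)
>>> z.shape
(29, 2, 11)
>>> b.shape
(29,)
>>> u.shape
(29, 2, 11)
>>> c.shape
(11, 11)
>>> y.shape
(11,)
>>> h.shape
(2, 29)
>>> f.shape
(29, 2)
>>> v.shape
(11, 2, 11, 29)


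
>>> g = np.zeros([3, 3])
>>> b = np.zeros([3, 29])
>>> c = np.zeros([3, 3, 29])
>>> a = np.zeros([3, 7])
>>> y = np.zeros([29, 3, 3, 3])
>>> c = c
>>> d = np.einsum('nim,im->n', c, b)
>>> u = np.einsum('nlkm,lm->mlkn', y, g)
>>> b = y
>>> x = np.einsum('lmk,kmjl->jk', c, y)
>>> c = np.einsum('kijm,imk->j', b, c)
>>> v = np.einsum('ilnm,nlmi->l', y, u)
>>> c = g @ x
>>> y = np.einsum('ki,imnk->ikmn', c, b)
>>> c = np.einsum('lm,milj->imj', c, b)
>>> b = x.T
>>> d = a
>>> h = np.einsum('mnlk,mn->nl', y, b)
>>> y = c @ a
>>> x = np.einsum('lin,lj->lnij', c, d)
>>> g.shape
(3, 3)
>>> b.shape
(29, 3)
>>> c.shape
(3, 29, 3)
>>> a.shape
(3, 7)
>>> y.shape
(3, 29, 7)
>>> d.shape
(3, 7)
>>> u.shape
(3, 3, 3, 29)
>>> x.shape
(3, 3, 29, 7)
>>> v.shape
(3,)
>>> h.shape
(3, 3)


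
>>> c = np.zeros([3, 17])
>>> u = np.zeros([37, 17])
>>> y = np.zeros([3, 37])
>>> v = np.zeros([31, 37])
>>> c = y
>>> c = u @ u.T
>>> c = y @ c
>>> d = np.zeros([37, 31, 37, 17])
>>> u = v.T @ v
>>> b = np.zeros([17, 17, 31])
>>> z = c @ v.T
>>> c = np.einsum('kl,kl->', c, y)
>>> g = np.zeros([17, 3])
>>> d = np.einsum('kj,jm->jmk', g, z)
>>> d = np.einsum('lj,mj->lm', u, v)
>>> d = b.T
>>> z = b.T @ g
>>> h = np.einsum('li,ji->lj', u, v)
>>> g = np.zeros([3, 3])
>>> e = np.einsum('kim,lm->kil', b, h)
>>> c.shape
()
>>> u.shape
(37, 37)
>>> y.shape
(3, 37)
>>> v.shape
(31, 37)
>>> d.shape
(31, 17, 17)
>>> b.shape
(17, 17, 31)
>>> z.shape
(31, 17, 3)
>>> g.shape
(3, 3)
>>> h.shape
(37, 31)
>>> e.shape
(17, 17, 37)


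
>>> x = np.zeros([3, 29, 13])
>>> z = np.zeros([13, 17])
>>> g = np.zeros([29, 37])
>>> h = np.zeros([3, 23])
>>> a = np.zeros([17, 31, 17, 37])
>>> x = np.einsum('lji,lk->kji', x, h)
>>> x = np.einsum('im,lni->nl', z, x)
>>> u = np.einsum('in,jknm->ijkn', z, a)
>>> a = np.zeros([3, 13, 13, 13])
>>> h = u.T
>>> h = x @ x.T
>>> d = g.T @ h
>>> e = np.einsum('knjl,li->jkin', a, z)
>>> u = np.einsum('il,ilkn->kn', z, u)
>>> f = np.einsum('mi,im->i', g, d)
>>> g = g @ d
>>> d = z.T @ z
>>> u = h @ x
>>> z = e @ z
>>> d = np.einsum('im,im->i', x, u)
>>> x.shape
(29, 23)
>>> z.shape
(13, 3, 17, 17)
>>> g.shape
(29, 29)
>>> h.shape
(29, 29)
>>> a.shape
(3, 13, 13, 13)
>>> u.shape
(29, 23)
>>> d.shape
(29,)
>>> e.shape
(13, 3, 17, 13)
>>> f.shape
(37,)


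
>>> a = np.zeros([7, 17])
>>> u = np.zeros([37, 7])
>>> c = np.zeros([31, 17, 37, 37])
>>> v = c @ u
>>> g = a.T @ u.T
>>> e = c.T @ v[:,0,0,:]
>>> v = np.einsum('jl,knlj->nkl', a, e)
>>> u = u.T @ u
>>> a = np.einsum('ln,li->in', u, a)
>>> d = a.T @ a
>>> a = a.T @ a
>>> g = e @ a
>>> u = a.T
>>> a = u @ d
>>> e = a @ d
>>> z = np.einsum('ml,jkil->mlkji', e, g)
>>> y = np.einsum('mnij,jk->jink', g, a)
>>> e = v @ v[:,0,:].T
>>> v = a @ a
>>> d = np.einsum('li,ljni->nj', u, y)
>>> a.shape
(7, 7)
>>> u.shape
(7, 7)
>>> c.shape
(31, 17, 37, 37)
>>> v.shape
(7, 7)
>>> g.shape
(37, 37, 17, 7)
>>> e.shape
(37, 37, 37)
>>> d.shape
(37, 17)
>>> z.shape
(7, 7, 37, 37, 17)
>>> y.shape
(7, 17, 37, 7)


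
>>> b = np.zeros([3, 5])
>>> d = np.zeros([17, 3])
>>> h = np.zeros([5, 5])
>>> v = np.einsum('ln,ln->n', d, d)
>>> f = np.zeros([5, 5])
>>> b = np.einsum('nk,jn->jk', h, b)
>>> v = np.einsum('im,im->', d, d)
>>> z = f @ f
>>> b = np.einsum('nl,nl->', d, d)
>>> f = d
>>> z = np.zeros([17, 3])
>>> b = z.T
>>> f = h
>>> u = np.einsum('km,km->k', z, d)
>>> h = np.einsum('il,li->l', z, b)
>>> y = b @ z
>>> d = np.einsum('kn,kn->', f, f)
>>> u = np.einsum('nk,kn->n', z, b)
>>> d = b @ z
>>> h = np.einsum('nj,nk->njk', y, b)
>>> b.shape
(3, 17)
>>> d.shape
(3, 3)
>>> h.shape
(3, 3, 17)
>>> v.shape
()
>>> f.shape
(5, 5)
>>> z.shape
(17, 3)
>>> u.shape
(17,)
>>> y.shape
(3, 3)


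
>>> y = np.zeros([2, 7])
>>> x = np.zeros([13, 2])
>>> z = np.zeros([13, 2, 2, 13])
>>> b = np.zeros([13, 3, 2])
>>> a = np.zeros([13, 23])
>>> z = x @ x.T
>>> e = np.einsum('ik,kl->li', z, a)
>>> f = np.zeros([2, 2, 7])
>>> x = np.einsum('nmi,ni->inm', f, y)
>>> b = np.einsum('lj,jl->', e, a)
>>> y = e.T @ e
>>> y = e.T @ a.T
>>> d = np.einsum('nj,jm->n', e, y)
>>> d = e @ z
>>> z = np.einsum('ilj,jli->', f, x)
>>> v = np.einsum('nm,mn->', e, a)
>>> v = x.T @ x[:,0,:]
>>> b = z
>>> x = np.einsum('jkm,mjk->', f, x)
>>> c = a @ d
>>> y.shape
(13, 13)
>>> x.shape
()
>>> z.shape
()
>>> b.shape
()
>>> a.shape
(13, 23)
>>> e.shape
(23, 13)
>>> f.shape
(2, 2, 7)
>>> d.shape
(23, 13)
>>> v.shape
(2, 2, 2)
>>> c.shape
(13, 13)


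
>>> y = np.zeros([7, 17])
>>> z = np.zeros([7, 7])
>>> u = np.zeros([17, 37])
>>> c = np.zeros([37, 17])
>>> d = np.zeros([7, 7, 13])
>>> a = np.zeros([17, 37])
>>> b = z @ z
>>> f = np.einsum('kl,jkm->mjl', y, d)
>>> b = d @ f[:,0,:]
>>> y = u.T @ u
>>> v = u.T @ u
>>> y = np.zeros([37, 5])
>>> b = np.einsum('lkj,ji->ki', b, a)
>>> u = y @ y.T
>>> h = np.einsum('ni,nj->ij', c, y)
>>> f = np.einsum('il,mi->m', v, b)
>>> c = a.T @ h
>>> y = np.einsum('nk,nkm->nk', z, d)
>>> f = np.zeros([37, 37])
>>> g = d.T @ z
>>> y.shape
(7, 7)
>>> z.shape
(7, 7)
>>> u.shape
(37, 37)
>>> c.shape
(37, 5)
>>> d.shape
(7, 7, 13)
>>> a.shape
(17, 37)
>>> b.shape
(7, 37)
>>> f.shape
(37, 37)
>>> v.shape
(37, 37)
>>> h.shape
(17, 5)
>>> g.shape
(13, 7, 7)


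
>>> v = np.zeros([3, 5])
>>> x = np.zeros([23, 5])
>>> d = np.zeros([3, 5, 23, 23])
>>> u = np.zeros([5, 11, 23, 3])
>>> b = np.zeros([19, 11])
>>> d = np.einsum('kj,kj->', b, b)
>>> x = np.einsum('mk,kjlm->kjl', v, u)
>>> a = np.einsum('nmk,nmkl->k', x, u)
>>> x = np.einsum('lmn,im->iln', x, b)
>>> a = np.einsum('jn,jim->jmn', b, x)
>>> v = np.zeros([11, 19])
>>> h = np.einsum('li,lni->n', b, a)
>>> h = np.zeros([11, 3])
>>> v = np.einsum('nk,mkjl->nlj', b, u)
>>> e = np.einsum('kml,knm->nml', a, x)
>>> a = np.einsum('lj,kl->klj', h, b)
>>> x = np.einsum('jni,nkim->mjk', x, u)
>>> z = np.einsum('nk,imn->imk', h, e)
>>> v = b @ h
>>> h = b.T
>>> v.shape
(19, 3)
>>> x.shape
(3, 19, 11)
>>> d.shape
()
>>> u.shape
(5, 11, 23, 3)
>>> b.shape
(19, 11)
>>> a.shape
(19, 11, 3)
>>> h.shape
(11, 19)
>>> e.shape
(5, 23, 11)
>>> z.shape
(5, 23, 3)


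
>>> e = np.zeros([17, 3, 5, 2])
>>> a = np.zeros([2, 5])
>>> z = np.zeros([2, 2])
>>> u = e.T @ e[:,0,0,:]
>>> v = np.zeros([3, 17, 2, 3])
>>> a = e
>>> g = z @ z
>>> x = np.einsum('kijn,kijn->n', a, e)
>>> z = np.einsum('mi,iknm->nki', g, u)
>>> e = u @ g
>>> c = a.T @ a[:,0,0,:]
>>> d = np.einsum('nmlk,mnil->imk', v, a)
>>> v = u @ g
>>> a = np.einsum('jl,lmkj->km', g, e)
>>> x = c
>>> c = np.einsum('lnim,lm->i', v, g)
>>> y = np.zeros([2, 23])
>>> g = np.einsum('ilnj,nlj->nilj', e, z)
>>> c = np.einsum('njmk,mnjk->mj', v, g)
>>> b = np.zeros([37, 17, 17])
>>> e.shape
(2, 5, 3, 2)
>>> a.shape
(3, 5)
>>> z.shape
(3, 5, 2)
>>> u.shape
(2, 5, 3, 2)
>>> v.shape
(2, 5, 3, 2)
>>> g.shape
(3, 2, 5, 2)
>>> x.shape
(2, 5, 3, 2)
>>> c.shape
(3, 5)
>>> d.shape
(5, 17, 3)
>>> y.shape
(2, 23)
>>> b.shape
(37, 17, 17)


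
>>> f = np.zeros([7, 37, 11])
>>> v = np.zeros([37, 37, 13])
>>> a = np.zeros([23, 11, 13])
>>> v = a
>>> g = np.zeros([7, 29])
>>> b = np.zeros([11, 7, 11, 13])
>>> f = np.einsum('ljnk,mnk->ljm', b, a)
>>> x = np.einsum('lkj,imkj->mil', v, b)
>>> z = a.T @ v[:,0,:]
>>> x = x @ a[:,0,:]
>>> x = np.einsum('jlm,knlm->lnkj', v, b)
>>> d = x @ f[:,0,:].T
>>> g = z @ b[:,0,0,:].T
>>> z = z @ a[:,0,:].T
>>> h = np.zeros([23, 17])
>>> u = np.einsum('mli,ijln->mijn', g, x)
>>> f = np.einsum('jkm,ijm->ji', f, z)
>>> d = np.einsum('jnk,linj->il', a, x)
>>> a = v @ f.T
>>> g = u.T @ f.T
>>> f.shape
(11, 13)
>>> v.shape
(23, 11, 13)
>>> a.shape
(23, 11, 11)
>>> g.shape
(23, 7, 11, 11)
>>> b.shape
(11, 7, 11, 13)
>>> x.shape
(11, 7, 11, 23)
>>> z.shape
(13, 11, 23)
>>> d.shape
(7, 11)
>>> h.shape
(23, 17)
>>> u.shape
(13, 11, 7, 23)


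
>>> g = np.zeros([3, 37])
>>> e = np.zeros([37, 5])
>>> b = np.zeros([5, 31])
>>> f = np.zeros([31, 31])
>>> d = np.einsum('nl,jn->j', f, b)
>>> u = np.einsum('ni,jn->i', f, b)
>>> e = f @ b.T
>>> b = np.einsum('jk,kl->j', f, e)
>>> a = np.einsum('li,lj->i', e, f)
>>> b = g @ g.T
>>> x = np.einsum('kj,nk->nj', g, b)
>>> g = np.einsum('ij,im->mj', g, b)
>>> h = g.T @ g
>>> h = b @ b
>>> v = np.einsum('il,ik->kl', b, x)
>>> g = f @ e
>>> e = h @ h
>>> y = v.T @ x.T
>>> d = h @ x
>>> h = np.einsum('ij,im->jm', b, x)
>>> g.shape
(31, 5)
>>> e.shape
(3, 3)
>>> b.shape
(3, 3)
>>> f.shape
(31, 31)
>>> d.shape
(3, 37)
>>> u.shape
(31,)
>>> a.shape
(5,)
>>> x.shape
(3, 37)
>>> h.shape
(3, 37)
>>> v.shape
(37, 3)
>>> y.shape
(3, 3)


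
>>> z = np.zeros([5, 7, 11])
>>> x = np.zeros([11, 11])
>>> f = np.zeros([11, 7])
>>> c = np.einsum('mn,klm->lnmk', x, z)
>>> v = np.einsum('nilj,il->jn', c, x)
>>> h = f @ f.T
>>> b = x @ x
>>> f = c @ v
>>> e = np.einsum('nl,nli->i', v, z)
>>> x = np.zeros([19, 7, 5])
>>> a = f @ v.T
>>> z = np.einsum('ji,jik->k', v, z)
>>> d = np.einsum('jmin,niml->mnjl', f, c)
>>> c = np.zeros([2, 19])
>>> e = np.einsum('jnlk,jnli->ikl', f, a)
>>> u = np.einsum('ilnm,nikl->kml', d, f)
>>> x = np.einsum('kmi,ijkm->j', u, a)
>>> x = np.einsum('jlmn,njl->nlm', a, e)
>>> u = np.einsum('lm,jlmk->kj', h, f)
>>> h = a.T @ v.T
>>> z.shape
(11,)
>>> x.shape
(5, 11, 11)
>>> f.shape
(7, 11, 11, 7)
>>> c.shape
(2, 19)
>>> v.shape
(5, 7)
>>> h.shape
(5, 11, 11, 5)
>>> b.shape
(11, 11)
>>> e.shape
(5, 7, 11)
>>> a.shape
(7, 11, 11, 5)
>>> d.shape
(11, 7, 7, 5)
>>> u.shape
(7, 7)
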